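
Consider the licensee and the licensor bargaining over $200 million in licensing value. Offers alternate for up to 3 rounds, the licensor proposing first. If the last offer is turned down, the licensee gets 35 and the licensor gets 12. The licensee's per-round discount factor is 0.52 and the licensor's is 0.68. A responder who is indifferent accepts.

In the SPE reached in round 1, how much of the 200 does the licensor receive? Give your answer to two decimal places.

Solve by backward induction from round 3.
Round 3 (the licensor proposes): the licensee gets 35 if talks fail, so the licensor offers 35 and keeps 165.
Round 2 (the licensee proposes): the licensor can get 165 next round, worth 0.68 × 165 = 112.2 now; the licensee offers that and keeps 87.8.
Round 1 (the licensor proposes): the licensee can get 87.8 next round, worth 0.52 × 87.8 = 45.656 now, so the licensor offers 45.656, keeping 154.344.

154.34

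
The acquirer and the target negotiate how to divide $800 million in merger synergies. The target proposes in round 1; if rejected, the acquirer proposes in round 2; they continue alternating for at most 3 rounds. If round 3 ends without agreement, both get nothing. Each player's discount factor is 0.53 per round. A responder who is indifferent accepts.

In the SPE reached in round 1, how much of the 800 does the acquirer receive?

Round 3 (the target proposes): rejection yields 0 for the acquirer; the target offers 0 and keeps 800.
Round 2 (the acquirer proposes): the target can get 800 next round, worth 0.53 × 800 = 424 now; the acquirer offers that and keeps 376.
Round 1 (the target proposes): the acquirer can get 376 next round, worth 0.53 × 376 = 199.28 now, so the target offers 199.28, keeping 600.72.

199.28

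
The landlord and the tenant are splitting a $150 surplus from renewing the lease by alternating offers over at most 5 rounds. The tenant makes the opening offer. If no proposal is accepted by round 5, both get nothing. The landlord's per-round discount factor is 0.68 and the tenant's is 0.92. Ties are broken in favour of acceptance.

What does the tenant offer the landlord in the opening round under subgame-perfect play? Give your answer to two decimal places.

13.26

Round 5 (the tenant proposes): rejection yields 0 for the landlord; the tenant offers 0 and keeps 150.
Round 4 (the landlord proposes): the tenant can get 150 next round, worth 0.92 × 150 = 138 now. The landlord offers 138 and keeps 150 − 138 = 12.
Round 3 (the tenant proposes): the landlord can get 12 next round, worth 0.68 × 12 = 8.16 now. The tenant offers 8.16 and keeps 150 − 8.16 = 141.84.
Round 2 (the landlord proposes): the tenant can get 141.84 next round, worth 0.92 × 141.84 = 130.4928 now, so the landlord offers 130.4928, keeping 19.5072.
Round 1 (the tenant proposes): the landlord can get 19.5072 next round, worth 0.68 × 19.5072 = 13.264896 now, so the tenant offers 13.264896, keeping 136.735104.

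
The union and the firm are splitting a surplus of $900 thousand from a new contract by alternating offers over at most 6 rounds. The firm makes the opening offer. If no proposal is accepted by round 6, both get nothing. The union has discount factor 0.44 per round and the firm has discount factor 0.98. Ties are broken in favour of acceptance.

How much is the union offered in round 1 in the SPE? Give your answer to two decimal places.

Solve by backward induction from round 6.
Round 6 (the union proposes): the firm will accept anything ≥ 0, so the union offers 0 and keeps 900.
Round 5 (the firm proposes): the union can get 900 next round, worth 0.44 × 900 = 396 now. The firm offers 396 and keeps 900 − 396 = 504.
Round 4 (the union proposes): the firm can get 504 next round, worth 0.98 × 504 = 493.92 now. The union offers 493.92 and keeps 900 − 493.92 = 406.08.
Round 3 (the firm proposes): the union can get 406.08 next round, worth 0.44 × 406.08 = 178.6752 now, so the firm offers 178.6752, keeping 721.3248.
Round 2 (the union proposes): the firm can get 721.3248 next round, worth 0.98 × 721.3248 = 706.898304 now. The union offers 706.898304 and keeps 900 − 706.898304 = 193.101696.
Round 1 (the firm proposes): the union can get 193.101696 next round, worth 0.44 × 193.101696 = 84.96474624 now, so the firm offers 84.96474624, keeping 815.03525376.

84.96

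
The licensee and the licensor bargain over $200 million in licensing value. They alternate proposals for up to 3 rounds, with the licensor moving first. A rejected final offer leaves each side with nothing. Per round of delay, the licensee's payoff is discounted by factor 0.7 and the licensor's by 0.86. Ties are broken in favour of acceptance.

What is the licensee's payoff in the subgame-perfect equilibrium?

19.6

Round 3 (the licensor proposes): rejection yields 0 for the licensee; the licensor offers 0 and keeps 200.
Round 2 (the licensee proposes): the licensor can get 200 next round, worth 0.86 × 200 = 172 now; the licensee offers that and keeps 28.
Round 1 (the licensor proposes): the licensee can get 28 next round, worth 0.7 × 28 = 19.6 now; the licensor offers that and keeps 180.4.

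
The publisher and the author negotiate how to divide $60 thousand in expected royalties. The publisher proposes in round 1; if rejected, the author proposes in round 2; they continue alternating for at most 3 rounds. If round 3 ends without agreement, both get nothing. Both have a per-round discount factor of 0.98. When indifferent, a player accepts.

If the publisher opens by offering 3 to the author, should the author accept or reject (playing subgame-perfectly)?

Accept

Round 3 (the publisher proposes): rejection yields 0 for the author; the publisher offers 0 and keeps 60.
Round 2 (the author proposes): the publisher can get 60 next round, worth 0.98 × 60 = 58.8 now; the author offers that and keeps 1.2.
So by rejecting in round 1, the author gets 1.2 next round, worth 0.98 × 1.2 = 1.176 now.
Offer 3 ≥ 1.176, so the author accepts.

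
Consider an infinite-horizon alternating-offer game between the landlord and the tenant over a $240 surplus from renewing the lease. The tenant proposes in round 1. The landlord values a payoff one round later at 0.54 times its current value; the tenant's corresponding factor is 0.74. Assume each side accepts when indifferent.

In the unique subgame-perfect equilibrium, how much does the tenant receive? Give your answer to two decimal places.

When the tenant proposes, the landlord accepts any offer worth at least 0.54 times what the landlord would get by proposing next round; and vice versa.
This gives x = 240 − 0.54y and y = 240 − 0.74x, where x and y are each side's share when it proposes.
Hence (1 − 0.54·0.74)x = 240(1 − 0.54), i.e. 0.6004·x = 110.4.
x ≈ 183.8774; the landlord's share is 240 − x ≈ 56.1226.

183.88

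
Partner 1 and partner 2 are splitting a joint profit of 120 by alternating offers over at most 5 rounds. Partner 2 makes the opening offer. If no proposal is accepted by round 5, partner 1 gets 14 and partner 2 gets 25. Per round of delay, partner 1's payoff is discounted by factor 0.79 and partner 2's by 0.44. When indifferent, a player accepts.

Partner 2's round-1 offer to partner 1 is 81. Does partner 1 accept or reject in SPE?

Accept

Round 5 (partner 2 proposes): partner 1 gets 14 if talks fail, so partner 2 offers 14 and keeps 106.
Round 4 (partner 1 proposes): partner 2 can get 106 next round, worth 0.44 × 106 = 46.64 now. Partner 1 offers 46.64 and keeps 120 − 46.64 = 73.36.
Round 3 (partner 2 proposes): partner 1 can get 73.36 next round, worth 0.79 × 73.36 = 57.9544 now. Partner 2 offers 57.9544 and keeps 120 − 57.9544 = 62.0456.
Round 2 (partner 1 proposes): partner 2 can get 62.0456 next round, worth 0.44 × 62.0456 = 27.300064 now. Partner 1 offers 27.300064 and keeps 120 − 27.300064 = 92.699936.
So by rejecting in round 1, partner 1 gets 92.699936 next round, worth 0.79 × 92.699936 = 73.23294944 now.
Offer 81 ≥ 73.23294944, so partner 1 accepts.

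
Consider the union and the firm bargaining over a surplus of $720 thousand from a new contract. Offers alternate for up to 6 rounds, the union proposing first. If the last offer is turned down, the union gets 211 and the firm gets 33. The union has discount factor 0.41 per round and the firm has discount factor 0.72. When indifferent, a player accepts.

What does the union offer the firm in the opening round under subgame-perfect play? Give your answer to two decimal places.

Round 6 (the firm proposes): the union gets 211 if talks fail, so the firm offers 211 and keeps 509.
Round 5 (the union proposes): the firm can get 509 next round, worth 0.72 × 509 = 366.48 now; the union offers that and keeps 353.52.
Round 4 (the firm proposes): the union can get 353.52 next round, worth 0.41 × 353.52 = 144.9432 now. The firm offers 144.9432 and keeps 720 − 144.9432 = 575.0568.
Round 3 (the union proposes): the firm can get 575.0568 next round, worth 0.72 × 575.0568 = 414.040896 now, so the union offers 414.040896, keeping 305.959104.
Round 2 (the firm proposes): the union can get 305.959104 next round, worth 0.41 × 305.959104 = 125.44323264 now. The firm offers 125.44323264 and keeps 720 − 125.44323264 = 594.55676736.
Round 1 (the union proposes): the firm can get 594.55676736 next round, worth 0.72 × 594.55676736 = 428.0808724992 now, so the union offers 428.0808724992, keeping 291.9191275008.

428.08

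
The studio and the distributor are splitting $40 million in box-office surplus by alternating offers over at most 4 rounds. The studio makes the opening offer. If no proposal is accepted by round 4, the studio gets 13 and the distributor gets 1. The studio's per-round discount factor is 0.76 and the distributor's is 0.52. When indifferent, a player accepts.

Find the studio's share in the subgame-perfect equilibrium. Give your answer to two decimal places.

By backward induction:
Round 4 (the distributor proposes): the studio gets 13 if talks fail, so the distributor offers 13 and keeps 27.
Round 3 (the studio proposes): the distributor can get 27 next round, worth 0.52 × 27 = 14.04 now; the studio offers that and keeps 25.96.
Round 2 (the distributor proposes): the studio can get 25.96 next round, worth 0.76 × 25.96 = 19.7296 now; the distributor offers that and keeps 20.2704.
Round 1 (the studio proposes): the distributor can get 20.2704 next round, worth 0.52 × 20.2704 = 10.540608 now. The studio offers 10.540608 and keeps 40 − 10.540608 = 29.459392.

29.46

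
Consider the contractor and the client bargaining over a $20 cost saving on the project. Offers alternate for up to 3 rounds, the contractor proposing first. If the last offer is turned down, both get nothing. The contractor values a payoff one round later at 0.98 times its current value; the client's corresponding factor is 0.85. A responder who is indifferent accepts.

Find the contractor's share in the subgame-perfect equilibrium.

19.66

Work backward from the last round.
Round 3 (the contractor proposes): the client will accept anything ≥ 0, so the contractor offers 0 and keeps 20.
Round 2 (the client proposes): the contractor can get 20 next round, worth 0.98 × 20 = 19.6 now; the client offers that and keeps 0.4.
Round 1 (the contractor proposes): the client can get 0.4 next round, worth 0.85 × 0.4 = 0.34 now; the contractor offers that and keeps 19.66.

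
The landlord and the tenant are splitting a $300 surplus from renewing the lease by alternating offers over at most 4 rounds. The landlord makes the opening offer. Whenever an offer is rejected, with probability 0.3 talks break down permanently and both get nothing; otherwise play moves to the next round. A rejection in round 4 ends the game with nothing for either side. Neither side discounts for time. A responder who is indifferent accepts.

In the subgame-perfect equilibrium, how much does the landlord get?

Round 4 (the tenant proposes): the landlord will accept anything ≥ 0, so the tenant offers 0 and keeps 300.
Round 3 (the landlord proposes): rejecting gives the tenant an expected 0.7 × 300 = 210. The landlord offers 210 and keeps 300 − 210 = 90.
Round 2 (the tenant proposes): rejecting gives the landlord an expected 0.7 × 90 = 63. The tenant offers 63 and keeps 300 − 63 = 237.
Round 1 (the landlord proposes): rejecting gives the tenant an expected 0.7 × 237 = 165.9. The landlord offers 165.9 and keeps 300 − 165.9 = 134.1.

134.1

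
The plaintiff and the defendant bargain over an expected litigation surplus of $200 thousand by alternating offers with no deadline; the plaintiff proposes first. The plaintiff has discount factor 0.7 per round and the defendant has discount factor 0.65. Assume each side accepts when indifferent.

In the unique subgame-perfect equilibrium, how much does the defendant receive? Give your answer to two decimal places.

71.56

Let x be the plaintiff's share when the plaintiff proposes and y be the defendant's share when the defendant proposes.
The defendant accepts iff offered ≥ 0.65·y, so x = 200 − 0.65y. Symmetrically y = 200 − 0.7x.
Substituting: x = 200 − 0.65(200 − 0.7x), giving x(1 − 0.7·0.65) = 200(1 − 0.65).
So x = 200 × 0.35 / 0.545 ≈ 128.4404, and the defendant receives 200 − x ≈ 71.5596.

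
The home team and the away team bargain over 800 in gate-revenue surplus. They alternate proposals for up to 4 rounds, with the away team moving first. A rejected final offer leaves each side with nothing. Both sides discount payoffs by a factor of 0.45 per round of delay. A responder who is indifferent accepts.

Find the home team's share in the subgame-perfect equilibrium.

270.9

Round 4 (the home team proposes): rejection yields 0 for the away team; the home team offers 0 and keeps 800.
Round 3 (the away team proposes): the home team can get 800 next round, worth 0.45 × 800 = 360 now. The away team offers 360 and keeps 800 − 360 = 440.
Round 2 (the home team proposes): the away team can get 440 next round, worth 0.45 × 440 = 198 now; the home team offers that and keeps 602.
Round 1 (the away team proposes): the home team can get 602 next round, worth 0.45 × 602 = 270.9 now. The away team offers 270.9 and keeps 800 − 270.9 = 529.1.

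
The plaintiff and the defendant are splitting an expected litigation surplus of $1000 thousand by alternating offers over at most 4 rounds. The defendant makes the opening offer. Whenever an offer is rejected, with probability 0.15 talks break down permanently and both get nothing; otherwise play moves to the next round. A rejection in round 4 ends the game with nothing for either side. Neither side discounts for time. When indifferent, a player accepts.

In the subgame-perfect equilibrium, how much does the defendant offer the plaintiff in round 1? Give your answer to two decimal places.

741.63

By backward induction:
Round 4 (the plaintiff proposes): rejection yields 0 for the defendant; the plaintiff offers 0 and keeps 1000.
Round 3 (the defendant proposes): rejecting gives the plaintiff an expected 0.85 × 1000 = 850. The defendant offers 850 and keeps 1000 − 850 = 150.
Round 2 (the plaintiff proposes): rejecting gives the defendant an expected 0.85 × 150 = 127.5. The plaintiff offers 127.5 and keeps 1000 − 127.5 = 872.5.
Round 1 (the defendant proposes): rejecting gives the plaintiff an expected 0.85 × 872.5 = 741.625. The defendant offers 741.625 and keeps 1000 − 741.625 = 258.375.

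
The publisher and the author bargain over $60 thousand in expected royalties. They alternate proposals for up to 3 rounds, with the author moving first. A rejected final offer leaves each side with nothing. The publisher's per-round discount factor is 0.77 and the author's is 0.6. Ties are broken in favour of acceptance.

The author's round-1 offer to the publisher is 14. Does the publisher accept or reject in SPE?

Work out the publisher's continuation value if the offer is rejected.
Round 3 (the author proposes): rejection yields 0 for the publisher; the author offers 0 and keeps 60.
Round 2 (the publisher proposes): the author can get 60 next round, worth 0.6 × 60 = 36 now, so the publisher offers 36, keeping 24.
So by rejecting in round 1, the publisher gets 24 next round, worth 0.77 × 24 = 18.48 now.
Offer 14 < 18.48, so the publisher rejects.

Reject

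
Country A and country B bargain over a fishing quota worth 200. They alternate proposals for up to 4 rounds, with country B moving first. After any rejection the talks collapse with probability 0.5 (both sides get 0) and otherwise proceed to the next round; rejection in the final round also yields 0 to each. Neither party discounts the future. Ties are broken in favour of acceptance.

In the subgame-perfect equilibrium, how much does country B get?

125

Round 4 (country A proposes): country B will accept anything ≥ 0, so country A offers 0 and keeps 200.
Round 3 (country B proposes): rejecting gives country A an expected 0.5 × 200 = 100, so country B offers 100, keeping 100.
Round 2 (country A proposes): rejecting gives country B an expected 0.5 × 100 = 50. Country A offers 50 and keeps 200 − 50 = 150.
Round 1 (country B proposes): rejecting gives country A an expected 0.5 × 150 = 75. Country B offers 75 and keeps 200 − 75 = 125.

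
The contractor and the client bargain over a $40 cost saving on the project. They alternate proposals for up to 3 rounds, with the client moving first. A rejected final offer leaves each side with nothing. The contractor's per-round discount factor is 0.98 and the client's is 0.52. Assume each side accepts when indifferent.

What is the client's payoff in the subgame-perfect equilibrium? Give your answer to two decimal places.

Round 3 (the client proposes): rejection yields 0 for the contractor; the client offers 0 and keeps 40.
Round 2 (the contractor proposes): the client can get 40 next round, worth 0.52 × 40 = 20.8 now, so the contractor offers 20.8, keeping 19.2.
Round 1 (the client proposes): the contractor can get 19.2 next round, worth 0.98 × 19.2 = 18.816 now; the client offers that and keeps 21.184.

21.18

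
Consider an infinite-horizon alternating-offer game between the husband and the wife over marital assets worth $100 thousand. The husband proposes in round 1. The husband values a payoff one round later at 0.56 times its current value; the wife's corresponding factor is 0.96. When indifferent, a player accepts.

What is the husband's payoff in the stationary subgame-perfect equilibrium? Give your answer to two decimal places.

8.65

Let x be the husband's share when the husband proposes and y be the wife's share when the wife proposes.
The wife accepts iff offered ≥ 0.96·y, so x = 100 − 0.96y. Symmetrically y = 100 − 0.56x.
Substituting: x = 100 − 0.96(100 − 0.56x), giving x(1 − 0.56·0.96) = 100(1 − 0.96).
So x = 100 × 0.04 / 0.4624 ≈ 8.6505, and the wife receives 100 − x ≈ 91.3495.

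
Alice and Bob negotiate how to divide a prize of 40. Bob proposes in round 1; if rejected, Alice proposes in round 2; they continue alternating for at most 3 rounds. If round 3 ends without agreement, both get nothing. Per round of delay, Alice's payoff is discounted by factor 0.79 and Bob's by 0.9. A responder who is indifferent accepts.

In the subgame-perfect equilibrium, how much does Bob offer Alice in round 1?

Round 3 (Bob proposes): Alice will accept anything ≥ 0, so Bob offers 0 and keeps 40.
Round 2 (Alice proposes): Bob can get 40 next round, worth 0.9 × 40 = 36 now. Alice offers 36 and keeps 40 − 36 = 4.
Round 1 (Bob proposes): Alice can get 4 next round, worth 0.79 × 4 = 3.16 now. Bob offers 3.16 and keeps 40 − 3.16 = 36.84.

3.16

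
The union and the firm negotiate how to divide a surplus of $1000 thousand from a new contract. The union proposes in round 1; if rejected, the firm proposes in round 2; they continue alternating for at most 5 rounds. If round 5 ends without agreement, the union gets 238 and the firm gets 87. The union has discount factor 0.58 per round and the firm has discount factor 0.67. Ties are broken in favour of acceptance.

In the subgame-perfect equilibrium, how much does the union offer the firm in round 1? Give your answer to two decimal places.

403.89

Round 5 (the union proposes): the firm gets 87 if talks fail, so the union offers 87 and keeps 913.
Round 4 (the firm proposes): the union can get 913 next round, worth 0.58 × 913 = 529.54 now. The firm offers 529.54 and keeps 1000 − 529.54 = 470.46.
Round 3 (the union proposes): the firm can get 470.46 next round, worth 0.67 × 470.46 = 315.2082 now; the union offers that and keeps 684.7918.
Round 2 (the firm proposes): the union can get 684.7918 next round, worth 0.58 × 684.7918 = 397.179244 now, so the firm offers 397.179244, keeping 602.820756.
Round 1 (the union proposes): the firm can get 602.820756 next round, worth 0.67 × 602.820756 = 403.88990652 now; the union offers that and keeps 596.11009348.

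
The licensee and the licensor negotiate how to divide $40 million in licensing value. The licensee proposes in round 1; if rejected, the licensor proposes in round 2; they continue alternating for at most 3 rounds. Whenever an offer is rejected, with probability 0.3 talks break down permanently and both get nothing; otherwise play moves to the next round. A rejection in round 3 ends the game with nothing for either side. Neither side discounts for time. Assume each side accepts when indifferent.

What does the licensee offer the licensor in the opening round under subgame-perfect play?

By backward induction:
Round 3 (the licensee proposes): rejection yields 0 for the licensor; the licensee offers 0 and keeps 40.
Round 2 (the licensor proposes): rejecting gives the licensee an expected 0.7 × 40 = 28; the licensor offers that and keeps 12.
Round 1 (the licensee proposes): rejecting gives the licensor an expected 0.7 × 12 = 8.4; the licensee offers that and keeps 31.6.

8.4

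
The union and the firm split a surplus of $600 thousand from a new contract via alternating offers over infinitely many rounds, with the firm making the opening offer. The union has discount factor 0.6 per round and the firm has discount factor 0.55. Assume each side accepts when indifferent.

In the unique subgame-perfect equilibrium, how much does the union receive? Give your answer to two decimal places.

Let x be the firm's share when the firm proposes and y be the union's share when the union proposes.
The union accepts iff offered ≥ 0.6·y, so x = 600 − 0.6y. Symmetrically y = 600 − 0.55x.
Substituting: x = 600 − 0.6(600 − 0.55x), giving x(1 − 0.55·0.6) = 600(1 − 0.6).
So x = 600 × 0.4 / 0.67 ≈ 358.2090, and the union receives 600 − x ≈ 241.7910.

241.79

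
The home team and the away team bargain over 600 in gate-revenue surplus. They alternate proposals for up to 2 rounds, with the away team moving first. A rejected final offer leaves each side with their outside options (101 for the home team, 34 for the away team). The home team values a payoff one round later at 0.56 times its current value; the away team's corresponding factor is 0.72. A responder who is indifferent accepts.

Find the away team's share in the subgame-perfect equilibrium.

Round 2 (the home team proposes): the away team gets 34 if talks fail, so the home team offers 34 and keeps 566.
Round 1 (the away team proposes): the home team can get 566 next round, worth 0.56 × 566 = 316.96 now. The away team offers 316.96 and keeps 600 − 316.96 = 283.04.

283.04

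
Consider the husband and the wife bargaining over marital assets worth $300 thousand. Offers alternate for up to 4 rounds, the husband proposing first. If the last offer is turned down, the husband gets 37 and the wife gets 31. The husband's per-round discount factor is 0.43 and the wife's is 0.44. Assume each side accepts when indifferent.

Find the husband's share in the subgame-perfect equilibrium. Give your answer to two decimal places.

202.87

Work backward from the last round.
Round 4 (the wife proposes): the husband gets 37 if talks fail, so the wife offers 37 and keeps 263.
Round 3 (the husband proposes): the wife can get 263 next round, worth 0.44 × 263 = 115.72 now; the husband offers that and keeps 184.28.
Round 2 (the wife proposes): the husband can get 184.28 next round, worth 0.43 × 184.28 = 79.2404 now, so the wife offers 79.2404, keeping 220.7596.
Round 1 (the husband proposes): the wife can get 220.7596 next round, worth 0.44 × 220.7596 = 97.134224 now; the husband offers that and keeps 202.865776.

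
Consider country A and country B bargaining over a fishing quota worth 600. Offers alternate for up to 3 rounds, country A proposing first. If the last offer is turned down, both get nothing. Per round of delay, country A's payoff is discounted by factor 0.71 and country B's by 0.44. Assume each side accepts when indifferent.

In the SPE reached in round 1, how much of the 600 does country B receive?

Round 3 (country A proposes): rejection yields 0 for country B; country A offers 0 and keeps 600.
Round 2 (country B proposes): country A can get 600 next round, worth 0.71 × 600 = 426 now, so country B offers 426, keeping 174.
Round 1 (country A proposes): country B can get 174 next round, worth 0.44 × 174 = 76.56 now, so country A offers 76.56, keeping 523.44.

76.56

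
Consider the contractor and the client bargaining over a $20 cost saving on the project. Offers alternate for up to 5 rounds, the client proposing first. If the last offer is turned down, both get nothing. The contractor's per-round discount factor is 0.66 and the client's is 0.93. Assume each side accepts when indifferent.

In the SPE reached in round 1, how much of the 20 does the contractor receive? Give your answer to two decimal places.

Round 5 (the client proposes): rejection yields 0 for the contractor; the client offers 0 and keeps 20.
Round 4 (the contractor proposes): the client can get 20 next round, worth 0.93 × 20 = 18.6 now; the contractor offers that and keeps 1.4.
Round 3 (the client proposes): the contractor can get 1.4 next round, worth 0.66 × 1.4 = 0.924 now, so the client offers 0.924, keeping 19.076.
Round 2 (the contractor proposes): the client can get 19.076 next round, worth 0.93 × 19.076 = 17.74068 now, so the contractor offers 17.74068, keeping 2.25932.
Round 1 (the client proposes): the contractor can get 2.25932 next round, worth 0.66 × 2.25932 = 1.4911512 now, so the client offers 1.4911512, keeping 18.5088488.

1.49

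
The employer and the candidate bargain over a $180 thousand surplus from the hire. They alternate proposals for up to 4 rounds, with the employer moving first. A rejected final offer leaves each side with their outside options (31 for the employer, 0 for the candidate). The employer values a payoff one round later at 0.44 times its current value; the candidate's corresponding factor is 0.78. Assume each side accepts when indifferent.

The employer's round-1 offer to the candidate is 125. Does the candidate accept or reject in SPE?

Round 4 (the candidate proposes): the employer gets 31 if talks fail, so the candidate offers 31 and keeps 149.
Round 3 (the employer proposes): the candidate can get 149 next round, worth 0.78 × 149 = 116.22 now, so the employer offers 116.22, keeping 63.78.
Round 2 (the candidate proposes): the employer can get 63.78 next round, worth 0.44 × 63.78 = 28.0632 now; the candidate offers that and keeps 151.9368.
So by rejecting in round 1, the candidate gets 151.9368 next round, worth 0.78 × 151.9368 = 118.510704 now.
Offer 125 ≥ 118.510704, so the candidate accepts.

Accept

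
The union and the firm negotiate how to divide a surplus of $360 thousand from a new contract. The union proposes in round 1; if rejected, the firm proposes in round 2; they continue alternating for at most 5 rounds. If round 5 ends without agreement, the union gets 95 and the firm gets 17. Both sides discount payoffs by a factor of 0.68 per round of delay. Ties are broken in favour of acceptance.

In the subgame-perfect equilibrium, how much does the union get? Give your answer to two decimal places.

241.81

Round 5 (the union proposes): the firm gets 17 if talks fail, so the union offers 17 and keeps 343.
Round 4 (the firm proposes): the union can get 343 next round, worth 0.68 × 343 = 233.24 now; the firm offers that and keeps 126.76.
Round 3 (the union proposes): the firm can get 126.76 next round, worth 0.68 × 126.76 = 86.1968 now, so the union offers 86.1968, keeping 273.8032.
Round 2 (the firm proposes): the union can get 273.8032 next round, worth 0.68 × 273.8032 = 186.186176 now, so the firm offers 186.186176, keeping 173.813824.
Round 1 (the union proposes): the firm can get 173.813824 next round, worth 0.68 × 173.813824 = 118.19340032 now, so the union offers 118.19340032, keeping 241.80659968.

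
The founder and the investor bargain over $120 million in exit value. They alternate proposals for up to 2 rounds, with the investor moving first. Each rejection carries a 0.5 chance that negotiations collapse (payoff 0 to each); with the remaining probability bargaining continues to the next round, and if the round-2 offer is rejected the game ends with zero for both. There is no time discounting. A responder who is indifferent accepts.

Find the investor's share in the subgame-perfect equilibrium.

Round 2 (the founder proposes): rejection yields 0 for the investor; the founder offers 0 and keeps 120.
Round 1 (the investor proposes): rejecting gives the founder an expected 0.5 × 120 = 60. The investor offers 60 and keeps 120 − 60 = 60.

60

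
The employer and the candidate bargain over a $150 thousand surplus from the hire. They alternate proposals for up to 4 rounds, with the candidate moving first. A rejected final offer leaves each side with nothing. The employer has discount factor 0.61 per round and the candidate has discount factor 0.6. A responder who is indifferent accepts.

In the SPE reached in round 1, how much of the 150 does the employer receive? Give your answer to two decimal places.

Work backward from the last round.
Round 4 (the employer proposes): rejection yields 0 for the candidate; the employer offers 0 and keeps 150.
Round 3 (the candidate proposes): the employer can get 150 next round, worth 0.61 × 150 = 91.5 now, so the candidate offers 91.5, keeping 58.5.
Round 2 (the employer proposes): the candidate can get 58.5 next round, worth 0.6 × 58.5 = 35.1 now, so the employer offers 35.1, keeping 114.9.
Round 1 (the candidate proposes): the employer can get 114.9 next round, worth 0.61 × 114.9 = 70.089 now. The candidate offers 70.089 and keeps 150 − 70.089 = 79.911.

70.09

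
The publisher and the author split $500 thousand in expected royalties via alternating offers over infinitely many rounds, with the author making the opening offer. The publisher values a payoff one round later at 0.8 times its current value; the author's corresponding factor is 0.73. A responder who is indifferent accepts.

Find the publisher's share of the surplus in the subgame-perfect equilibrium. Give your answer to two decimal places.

In a stationary SPE each proposer offers the other exactly their discounted continuation value.
If the author keeps x when proposing and the publisher keeps y when proposing, then x = 500 − 0.8y and y = 500 − 0.73x.
Solving: x = 500(1 − 0.8) / (1 − 0.73·0.8) = 100 / 0.416 ≈ 240.3846.
The publisher gets 500 − 240.3846 ≈ 259.6154.

259.62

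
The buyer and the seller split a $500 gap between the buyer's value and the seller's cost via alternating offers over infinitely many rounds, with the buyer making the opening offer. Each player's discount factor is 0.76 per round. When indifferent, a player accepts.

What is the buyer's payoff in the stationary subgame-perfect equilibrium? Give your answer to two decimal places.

284.09

When the buyer proposes, the seller accepts any offer worth at least 0.76 times what the seller would get by proposing next round; and vice versa.
This gives x = 500 − 0.76y and y = 500 − 0.76x, where x and y are each side's share when it proposes.
Hence (1 − 0.76·0.76)x = 500(1 − 0.76), i.e. 0.4224·x = 120.
x ≈ 284.0909; the seller's share is 500 − x ≈ 215.9091.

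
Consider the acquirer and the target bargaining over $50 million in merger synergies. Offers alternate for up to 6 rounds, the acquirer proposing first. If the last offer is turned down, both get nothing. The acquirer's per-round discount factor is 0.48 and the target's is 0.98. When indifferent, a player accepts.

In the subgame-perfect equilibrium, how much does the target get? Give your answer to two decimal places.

48.31

Round 6 (the target proposes): rejection yields 0 for the acquirer; the target offers 0 and keeps 50.
Round 5 (the acquirer proposes): the target can get 50 next round, worth 0.98 × 50 = 49 now; the acquirer offers that and keeps 1.
Round 4 (the target proposes): the acquirer can get 1 next round, worth 0.48 × 1 = 0.48 now, so the target offers 0.48, keeping 49.52.
Round 3 (the acquirer proposes): the target can get 49.52 next round, worth 0.98 × 49.52 = 48.5296 now. The acquirer offers 48.5296 and keeps 50 − 48.5296 = 1.4704.
Round 2 (the target proposes): the acquirer can get 1.4704 next round, worth 0.48 × 1.4704 = 0.705792 now, so the target offers 0.705792, keeping 49.294208.
Round 1 (the acquirer proposes): the target can get 49.294208 next round, worth 0.98 × 49.294208 = 48.30832384 now. The acquirer offers 48.30832384 and keeps 50 − 48.30832384 = 1.69167616.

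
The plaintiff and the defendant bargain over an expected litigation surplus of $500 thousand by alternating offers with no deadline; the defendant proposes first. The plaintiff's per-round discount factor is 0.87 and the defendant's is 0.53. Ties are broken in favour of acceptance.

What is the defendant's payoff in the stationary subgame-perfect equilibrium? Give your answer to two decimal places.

In a stationary SPE each proposer offers the other exactly their discounted continuation value.
If the defendant keeps x when proposing and the plaintiff keeps y when proposing, then x = 500 − 0.87y and y = 500 − 0.53x.
Solving: x = 500(1 − 0.87) / (1 − 0.53·0.87) = 65 / 0.5389 ≈ 120.6161.
The plaintiff gets 500 − 120.6161 ≈ 379.3839.

120.62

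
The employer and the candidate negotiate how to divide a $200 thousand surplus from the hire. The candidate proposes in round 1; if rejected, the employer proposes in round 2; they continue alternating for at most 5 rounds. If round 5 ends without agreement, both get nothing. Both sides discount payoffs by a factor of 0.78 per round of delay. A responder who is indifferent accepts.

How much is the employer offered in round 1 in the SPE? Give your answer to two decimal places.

55.20

Round 5 (the candidate proposes): the employer will accept anything ≥ 0, so the candidate offers 0 and keeps 200.
Round 4 (the employer proposes): the candidate can get 200 next round, worth 0.78 × 200 = 156 now, so the employer offers 156, keeping 44.
Round 3 (the candidate proposes): the employer can get 44 next round, worth 0.78 × 44 = 34.32 now. The candidate offers 34.32 and keeps 200 − 34.32 = 165.68.
Round 2 (the employer proposes): the candidate can get 165.68 next round, worth 0.78 × 165.68 = 129.2304 now. The employer offers 129.2304 and keeps 200 − 129.2304 = 70.7696.
Round 1 (the candidate proposes): the employer can get 70.7696 next round, worth 0.78 × 70.7696 = 55.200288 now; the candidate offers that and keeps 144.799712.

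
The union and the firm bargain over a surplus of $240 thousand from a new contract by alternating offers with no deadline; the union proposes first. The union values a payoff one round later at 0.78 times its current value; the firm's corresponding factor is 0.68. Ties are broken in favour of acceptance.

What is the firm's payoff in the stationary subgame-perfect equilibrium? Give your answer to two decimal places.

76.46

In a stationary SPE each proposer offers the other exactly their discounted continuation value.
If the union keeps x when proposing and the firm keeps y when proposing, then x = 240 − 0.68y and y = 240 − 0.78x.
Solving: x = 240(1 − 0.68) / (1 − 0.78·0.68) = 76.8 / 0.4696 ≈ 163.5434.
The firm gets 240 − 163.5434 ≈ 76.4566.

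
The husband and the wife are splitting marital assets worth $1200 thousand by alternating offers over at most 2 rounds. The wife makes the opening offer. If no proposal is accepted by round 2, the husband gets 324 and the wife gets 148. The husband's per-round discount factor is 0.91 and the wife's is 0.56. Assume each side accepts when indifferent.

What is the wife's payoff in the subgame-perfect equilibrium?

Work backward from the last round.
Round 2 (the husband proposes): the wife gets 148 if talks fail, so the husband offers 148 and keeps 1052.
Round 1 (the wife proposes): the husband can get 1052 next round, worth 0.91 × 1052 = 957.32 now. The wife offers 957.32 and keeps 1200 − 957.32 = 242.68.

242.68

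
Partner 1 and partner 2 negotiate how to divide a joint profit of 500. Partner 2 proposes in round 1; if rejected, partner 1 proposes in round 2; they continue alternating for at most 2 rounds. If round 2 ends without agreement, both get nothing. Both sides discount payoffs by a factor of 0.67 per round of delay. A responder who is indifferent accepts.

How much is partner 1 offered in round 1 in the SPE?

335

Round 2 (partner 1 proposes): partner 2 will accept anything ≥ 0, so partner 1 offers 0 and keeps 500.
Round 1 (partner 2 proposes): partner 1 can get 500 next round, worth 0.67 × 500 = 335 now; partner 2 offers that and keeps 165.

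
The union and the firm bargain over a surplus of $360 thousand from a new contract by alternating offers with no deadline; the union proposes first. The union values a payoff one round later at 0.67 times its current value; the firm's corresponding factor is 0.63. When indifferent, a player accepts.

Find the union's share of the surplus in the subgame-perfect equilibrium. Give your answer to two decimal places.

In a stationary SPE each proposer offers the other exactly their discounted continuation value.
If the union keeps x when proposing and the firm keeps y when proposing, then x = 360 − 0.63y and y = 360 − 0.67x.
Solving: x = 360(1 − 0.63) / (1 − 0.67·0.63) = 133.2 / 0.5779 ≈ 230.4897.
The firm gets 360 − 230.4897 ≈ 129.5103.

230.49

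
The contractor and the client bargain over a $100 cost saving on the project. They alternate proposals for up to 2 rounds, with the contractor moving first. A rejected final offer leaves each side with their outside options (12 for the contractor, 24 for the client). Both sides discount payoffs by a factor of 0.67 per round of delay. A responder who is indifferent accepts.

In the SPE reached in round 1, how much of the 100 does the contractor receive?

Round 2 (the client proposes): the contractor gets 12 if talks fail, so the client offers 12 and keeps 88.
Round 1 (the contractor proposes): the client can get 88 next round, worth 0.67 × 88 = 58.96 now; the contractor offers that and keeps 41.04.

41.04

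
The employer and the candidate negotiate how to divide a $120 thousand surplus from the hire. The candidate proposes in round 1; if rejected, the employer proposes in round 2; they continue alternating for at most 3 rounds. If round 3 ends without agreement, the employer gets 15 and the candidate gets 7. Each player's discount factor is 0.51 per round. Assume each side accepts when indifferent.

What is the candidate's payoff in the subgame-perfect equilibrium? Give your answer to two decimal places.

86.11

Solve by backward induction from round 3.
Round 3 (the candidate proposes): the employer gets 15 if talks fail, so the candidate offers 15 and keeps 105.
Round 2 (the employer proposes): the candidate can get 105 next round, worth 0.51 × 105 = 53.55 now. The employer offers 53.55 and keeps 120 − 53.55 = 66.45.
Round 1 (the candidate proposes): the employer can get 66.45 next round, worth 0.51 × 66.45 = 33.8895 now, so the candidate offers 33.8895, keeping 86.1105.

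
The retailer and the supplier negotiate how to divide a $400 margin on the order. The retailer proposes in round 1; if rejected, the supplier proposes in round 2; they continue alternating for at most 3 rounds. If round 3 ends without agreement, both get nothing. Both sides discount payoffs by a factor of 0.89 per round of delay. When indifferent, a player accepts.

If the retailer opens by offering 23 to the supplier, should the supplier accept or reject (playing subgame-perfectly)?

Reject

Round 3 (the retailer proposes): rejection yields 0 for the supplier; the retailer offers 0 and keeps 400.
Round 2 (the supplier proposes): the retailer can get 400 next round, worth 0.89 × 400 = 356 now; the supplier offers that and keeps 44.
So by rejecting in round 1, the supplier gets 44 next round, worth 0.89 × 44 = 39.16 now.
Offer 23 < 39.16, so the supplier rejects.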